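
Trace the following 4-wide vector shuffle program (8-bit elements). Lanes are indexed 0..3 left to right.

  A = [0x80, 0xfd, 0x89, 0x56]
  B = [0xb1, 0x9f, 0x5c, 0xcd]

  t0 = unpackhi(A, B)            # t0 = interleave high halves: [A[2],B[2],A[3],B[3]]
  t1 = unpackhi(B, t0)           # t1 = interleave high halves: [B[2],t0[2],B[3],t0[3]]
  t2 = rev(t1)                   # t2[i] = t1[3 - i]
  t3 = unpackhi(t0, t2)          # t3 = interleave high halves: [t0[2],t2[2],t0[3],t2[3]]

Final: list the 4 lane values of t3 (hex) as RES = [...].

RES = [ 0x56  0x56  0xcd  0x5c ]

→ t0 |89|5c|56|cd|
→ t1 |5c|56|cd|cd|
→ t2 |cd|cd|56|5c|
→ t3 |56|56|cd|5c|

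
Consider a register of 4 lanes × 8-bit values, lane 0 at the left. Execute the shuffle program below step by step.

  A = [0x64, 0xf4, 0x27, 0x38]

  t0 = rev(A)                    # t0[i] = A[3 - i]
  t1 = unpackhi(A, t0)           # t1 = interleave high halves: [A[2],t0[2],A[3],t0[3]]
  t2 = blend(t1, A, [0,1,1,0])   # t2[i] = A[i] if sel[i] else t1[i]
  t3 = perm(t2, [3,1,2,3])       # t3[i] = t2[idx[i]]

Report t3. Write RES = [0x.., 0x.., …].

→ t0 |38|27|f4|64|
→ t1 |27|f4|38|64|
→ t2 |27|f4|27|64|
→ t3 |64|f4|27|64|

RES = [0x64, 0xf4, 0x27, 0x64]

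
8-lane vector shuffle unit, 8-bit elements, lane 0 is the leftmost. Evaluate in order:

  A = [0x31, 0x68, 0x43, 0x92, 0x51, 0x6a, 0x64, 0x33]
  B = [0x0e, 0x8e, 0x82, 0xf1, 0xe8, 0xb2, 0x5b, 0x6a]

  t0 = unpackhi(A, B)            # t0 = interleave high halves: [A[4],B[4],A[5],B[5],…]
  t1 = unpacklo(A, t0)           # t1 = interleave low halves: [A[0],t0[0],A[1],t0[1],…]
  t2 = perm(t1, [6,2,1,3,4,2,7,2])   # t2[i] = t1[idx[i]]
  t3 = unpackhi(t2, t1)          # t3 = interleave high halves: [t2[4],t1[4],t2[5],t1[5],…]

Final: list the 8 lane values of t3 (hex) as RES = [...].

RES = [0x43, 0x43, 0x68, 0x6a, 0xb2, 0x92, 0x68, 0xb2]

  t0: 51 e8 6a b2 64 5b 33 6a
  t1: 31 51 68 e8 43 6a 92 b2
  t2: 92 68 51 e8 43 68 b2 68
  t3: 43 43 68 6a b2 92 68 b2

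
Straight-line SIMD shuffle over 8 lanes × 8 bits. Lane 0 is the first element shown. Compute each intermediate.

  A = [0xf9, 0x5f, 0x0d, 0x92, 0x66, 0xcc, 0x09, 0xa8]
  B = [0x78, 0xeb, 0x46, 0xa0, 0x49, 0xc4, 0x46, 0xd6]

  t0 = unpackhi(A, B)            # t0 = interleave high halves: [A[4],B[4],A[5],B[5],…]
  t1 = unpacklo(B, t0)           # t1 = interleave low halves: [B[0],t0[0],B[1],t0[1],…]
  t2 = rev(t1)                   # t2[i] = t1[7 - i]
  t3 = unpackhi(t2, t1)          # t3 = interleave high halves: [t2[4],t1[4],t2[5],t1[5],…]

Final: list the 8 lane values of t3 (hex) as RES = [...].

→ t0 |66|49|cc|c4|09|46|a8|d6|
→ t1 |78|66|eb|49|46|cc|a0|c4|
→ t2 |c4|a0|cc|46|49|eb|66|78|
→ t3 |49|46|eb|cc|66|a0|78|c4|

RES = [0x49, 0x46, 0xeb, 0xcc, 0x66, 0xa0, 0x78, 0xc4]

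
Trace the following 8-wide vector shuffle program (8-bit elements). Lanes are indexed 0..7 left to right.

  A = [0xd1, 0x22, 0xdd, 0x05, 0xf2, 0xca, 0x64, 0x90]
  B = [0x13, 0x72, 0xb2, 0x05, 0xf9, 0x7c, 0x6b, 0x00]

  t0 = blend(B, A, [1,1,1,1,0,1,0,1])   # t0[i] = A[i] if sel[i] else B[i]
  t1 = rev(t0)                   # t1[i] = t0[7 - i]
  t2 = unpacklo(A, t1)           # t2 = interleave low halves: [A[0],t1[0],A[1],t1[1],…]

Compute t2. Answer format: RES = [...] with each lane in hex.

RES = [0xd1, 0x90, 0x22, 0x6b, 0xdd, 0xca, 0x05, 0xf9]

t0 = [0xd1, 0x22, 0xdd, 0x05, 0xf9, 0xca, 0x6b, 0x90]
t1 = [0x90, 0x6b, 0xca, 0xf9, 0x05, 0xdd, 0x22, 0xd1]
t2 = [0xd1, 0x90, 0x22, 0x6b, 0xdd, 0xca, 0x05, 0xf9]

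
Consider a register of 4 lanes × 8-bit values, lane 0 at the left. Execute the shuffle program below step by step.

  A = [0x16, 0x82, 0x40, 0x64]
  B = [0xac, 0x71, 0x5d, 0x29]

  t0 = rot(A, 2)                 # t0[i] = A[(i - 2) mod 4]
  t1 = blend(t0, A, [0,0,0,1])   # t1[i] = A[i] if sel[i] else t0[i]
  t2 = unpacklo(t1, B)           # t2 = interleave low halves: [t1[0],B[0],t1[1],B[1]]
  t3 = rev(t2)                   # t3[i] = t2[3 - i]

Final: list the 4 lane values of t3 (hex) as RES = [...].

t0 = [0x40, 0x64, 0x16, 0x82]
t1 = [0x40, 0x64, 0x16, 0x64]
t2 = [0x40, 0xac, 0x64, 0x71]
t3 = [0x71, 0x64, 0xac, 0x40]

RES = [ 0x71  0x64  0xac  0x40 ]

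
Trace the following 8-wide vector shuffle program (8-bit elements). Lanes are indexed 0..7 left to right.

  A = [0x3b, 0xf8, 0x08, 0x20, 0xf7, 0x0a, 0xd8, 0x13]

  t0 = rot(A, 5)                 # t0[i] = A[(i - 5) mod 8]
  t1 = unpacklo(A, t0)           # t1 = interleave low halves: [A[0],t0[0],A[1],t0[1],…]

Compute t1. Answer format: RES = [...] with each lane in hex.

t0 = [0x20, 0xf7, 0x0a, 0xd8, 0x13, 0x3b, 0xf8, 0x08]
t1 = [0x3b, 0x20, 0xf8, 0xf7, 0x08, 0x0a, 0x20, 0xd8]

RES = [ 0x3b  0x20  0xf8  0xf7  0x08  0x0a  0x20  0xd8 ]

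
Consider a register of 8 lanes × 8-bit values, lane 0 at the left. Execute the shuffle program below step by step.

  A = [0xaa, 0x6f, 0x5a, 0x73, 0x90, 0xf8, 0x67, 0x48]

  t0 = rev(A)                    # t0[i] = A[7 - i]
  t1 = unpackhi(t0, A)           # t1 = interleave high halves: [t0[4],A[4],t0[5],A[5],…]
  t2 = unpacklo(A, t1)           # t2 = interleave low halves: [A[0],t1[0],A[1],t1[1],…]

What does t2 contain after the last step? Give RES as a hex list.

→ t0 |48|67|f8|90|73|5a|6f|aa|
→ t1 |73|90|5a|f8|6f|67|aa|48|
→ t2 |aa|73|6f|90|5a|5a|73|f8|

RES = [0xaa, 0x73, 0x6f, 0x90, 0x5a, 0x5a, 0x73, 0xf8]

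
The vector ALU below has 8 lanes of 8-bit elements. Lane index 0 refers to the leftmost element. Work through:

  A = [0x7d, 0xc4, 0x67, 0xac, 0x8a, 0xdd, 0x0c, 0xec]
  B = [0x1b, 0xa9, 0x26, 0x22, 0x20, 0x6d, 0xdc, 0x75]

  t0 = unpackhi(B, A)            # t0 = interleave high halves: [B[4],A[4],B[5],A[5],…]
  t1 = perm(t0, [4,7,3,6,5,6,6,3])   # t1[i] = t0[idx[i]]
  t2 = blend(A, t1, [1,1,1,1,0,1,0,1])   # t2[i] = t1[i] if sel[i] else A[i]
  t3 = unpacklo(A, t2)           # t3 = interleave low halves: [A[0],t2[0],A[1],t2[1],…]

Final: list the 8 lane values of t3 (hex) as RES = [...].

  t0: 20 8a 6d dd dc 0c 75 ec
  t1: dc ec dd 75 0c 75 75 dd
  t2: dc ec dd 75 8a 75 0c dd
  t3: 7d dc c4 ec 67 dd ac 75

RES = [ 0x7d  0xdc  0xc4  0xec  0x67  0xdd  0xac  0x75 ]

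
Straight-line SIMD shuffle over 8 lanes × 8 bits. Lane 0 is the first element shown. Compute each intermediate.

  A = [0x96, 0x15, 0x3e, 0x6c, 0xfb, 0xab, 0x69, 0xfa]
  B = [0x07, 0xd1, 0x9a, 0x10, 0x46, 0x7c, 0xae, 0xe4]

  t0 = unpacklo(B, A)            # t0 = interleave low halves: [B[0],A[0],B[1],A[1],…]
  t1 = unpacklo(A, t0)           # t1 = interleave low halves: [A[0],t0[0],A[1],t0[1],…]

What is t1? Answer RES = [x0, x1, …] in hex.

RES = [ 0x96  0x07  0x15  0x96  0x3e  0xd1  0x6c  0x15 ]

  t0: 07 96 d1 15 9a 3e 10 6c
  t1: 96 07 15 96 3e d1 6c 15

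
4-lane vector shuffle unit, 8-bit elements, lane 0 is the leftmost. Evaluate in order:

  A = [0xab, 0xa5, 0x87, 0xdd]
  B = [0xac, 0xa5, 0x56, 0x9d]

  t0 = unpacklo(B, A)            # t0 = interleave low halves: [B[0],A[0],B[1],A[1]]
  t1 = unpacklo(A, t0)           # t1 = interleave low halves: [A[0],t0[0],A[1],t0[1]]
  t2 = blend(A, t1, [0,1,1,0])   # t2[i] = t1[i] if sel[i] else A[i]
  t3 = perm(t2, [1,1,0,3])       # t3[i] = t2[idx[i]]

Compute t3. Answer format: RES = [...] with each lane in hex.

  t0: ac ab a5 a5
  t1: ab ac a5 ab
  t2: ab ac a5 dd
  t3: ac ac ab dd

RES = [0xac, 0xac, 0xab, 0xdd]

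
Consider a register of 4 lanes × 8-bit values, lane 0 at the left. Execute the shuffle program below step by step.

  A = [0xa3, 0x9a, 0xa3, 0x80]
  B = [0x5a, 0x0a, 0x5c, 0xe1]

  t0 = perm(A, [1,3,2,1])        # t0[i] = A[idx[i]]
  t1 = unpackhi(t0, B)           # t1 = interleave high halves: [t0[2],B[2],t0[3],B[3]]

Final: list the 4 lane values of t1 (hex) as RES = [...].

RES = [0xa3, 0x5c, 0x9a, 0xe1]

  t0: 9a 80 a3 9a
  t1: a3 5c 9a e1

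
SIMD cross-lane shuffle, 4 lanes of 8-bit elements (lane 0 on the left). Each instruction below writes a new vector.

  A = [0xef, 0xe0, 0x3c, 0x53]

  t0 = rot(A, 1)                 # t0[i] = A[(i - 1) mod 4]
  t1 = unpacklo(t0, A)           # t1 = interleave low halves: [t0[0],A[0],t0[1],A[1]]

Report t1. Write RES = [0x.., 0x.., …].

t0 = [0x53, 0xef, 0xe0, 0x3c]
t1 = [0x53, 0xef, 0xef, 0xe0]

RES = [ 0x53  0xef  0xef  0xe0 ]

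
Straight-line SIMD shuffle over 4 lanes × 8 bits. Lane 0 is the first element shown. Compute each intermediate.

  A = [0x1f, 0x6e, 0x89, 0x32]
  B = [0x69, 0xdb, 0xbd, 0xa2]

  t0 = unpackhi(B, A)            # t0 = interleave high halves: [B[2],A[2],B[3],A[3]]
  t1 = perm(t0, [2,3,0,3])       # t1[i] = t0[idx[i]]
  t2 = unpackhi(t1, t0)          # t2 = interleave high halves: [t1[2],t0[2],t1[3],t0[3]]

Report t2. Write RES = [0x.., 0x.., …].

→ t0 |bd|89|a2|32|
→ t1 |a2|32|bd|32|
→ t2 |bd|a2|32|32|

RES = [0xbd, 0xa2, 0x32, 0x32]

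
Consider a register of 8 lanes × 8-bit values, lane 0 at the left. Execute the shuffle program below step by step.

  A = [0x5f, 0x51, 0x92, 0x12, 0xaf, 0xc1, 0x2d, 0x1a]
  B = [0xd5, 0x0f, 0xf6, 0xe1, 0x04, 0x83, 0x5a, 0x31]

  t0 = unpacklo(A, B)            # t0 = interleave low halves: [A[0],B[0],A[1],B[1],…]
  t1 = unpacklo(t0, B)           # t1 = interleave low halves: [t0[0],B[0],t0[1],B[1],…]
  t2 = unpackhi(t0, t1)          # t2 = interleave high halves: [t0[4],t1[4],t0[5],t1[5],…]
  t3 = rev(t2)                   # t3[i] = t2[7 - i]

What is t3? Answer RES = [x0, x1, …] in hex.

RES = [0xe1, 0xe1, 0x0f, 0x12, 0xf6, 0xf6, 0x51, 0x92]

→ t0 |5f|d5|51|0f|92|f6|12|e1|
→ t1 |5f|d5|d5|0f|51|f6|0f|e1|
→ t2 |92|51|f6|f6|12|0f|e1|e1|
→ t3 |e1|e1|0f|12|f6|f6|51|92|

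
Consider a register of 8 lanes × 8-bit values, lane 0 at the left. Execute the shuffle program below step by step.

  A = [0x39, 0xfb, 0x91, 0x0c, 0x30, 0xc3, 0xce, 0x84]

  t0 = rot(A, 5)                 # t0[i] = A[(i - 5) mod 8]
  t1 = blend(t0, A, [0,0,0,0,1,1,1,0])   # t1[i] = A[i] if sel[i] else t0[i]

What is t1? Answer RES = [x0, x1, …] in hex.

RES = [0x0c, 0x30, 0xc3, 0xce, 0x30, 0xc3, 0xce, 0x91]

t0 = [0x0c, 0x30, 0xc3, 0xce, 0x84, 0x39, 0xfb, 0x91]
t1 = [0x0c, 0x30, 0xc3, 0xce, 0x30, 0xc3, 0xce, 0x91]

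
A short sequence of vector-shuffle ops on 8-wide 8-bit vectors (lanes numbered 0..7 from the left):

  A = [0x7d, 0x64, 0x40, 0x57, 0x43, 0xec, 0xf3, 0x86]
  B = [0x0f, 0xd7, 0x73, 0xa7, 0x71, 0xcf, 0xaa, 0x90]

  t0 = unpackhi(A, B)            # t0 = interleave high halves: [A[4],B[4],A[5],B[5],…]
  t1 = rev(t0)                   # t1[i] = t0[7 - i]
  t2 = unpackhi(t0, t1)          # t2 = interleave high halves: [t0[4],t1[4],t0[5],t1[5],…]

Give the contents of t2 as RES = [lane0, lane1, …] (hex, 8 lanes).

RES = [ 0xf3  0xcf  0xaa  0xec  0x86  0x71  0x90  0x43 ]

→ t0 |43|71|ec|cf|f3|aa|86|90|
→ t1 |90|86|aa|f3|cf|ec|71|43|
→ t2 |f3|cf|aa|ec|86|71|90|43|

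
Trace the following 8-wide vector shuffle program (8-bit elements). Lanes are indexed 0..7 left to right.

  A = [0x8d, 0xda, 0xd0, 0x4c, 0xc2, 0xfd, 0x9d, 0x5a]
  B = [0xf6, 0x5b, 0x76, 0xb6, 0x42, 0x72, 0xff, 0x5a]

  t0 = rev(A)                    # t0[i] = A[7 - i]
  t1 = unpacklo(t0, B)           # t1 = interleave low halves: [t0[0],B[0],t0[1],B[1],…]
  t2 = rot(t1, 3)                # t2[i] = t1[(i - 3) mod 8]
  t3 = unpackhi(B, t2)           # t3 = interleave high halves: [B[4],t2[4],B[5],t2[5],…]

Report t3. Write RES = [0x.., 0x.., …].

  t0: 5a 9d fd c2 4c d0 da 8d
  t1: 5a f6 9d 5b fd 76 c2 b6
  t2: 76 c2 b6 5a f6 9d 5b fd
  t3: 42 f6 72 9d ff 5b 5a fd

RES = [ 0x42  0xf6  0x72  0x9d  0xff  0x5b  0x5a  0xfd ]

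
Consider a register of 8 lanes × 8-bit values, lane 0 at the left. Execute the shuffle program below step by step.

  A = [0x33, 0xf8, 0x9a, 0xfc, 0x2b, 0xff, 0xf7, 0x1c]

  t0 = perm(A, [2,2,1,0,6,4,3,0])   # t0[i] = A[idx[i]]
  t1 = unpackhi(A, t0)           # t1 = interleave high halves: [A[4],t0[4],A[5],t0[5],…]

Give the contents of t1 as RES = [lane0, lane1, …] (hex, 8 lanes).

RES = [ 0x2b  0xf7  0xff  0x2b  0xf7  0xfc  0x1c  0x33 ]

→ t0 |9a|9a|f8|33|f7|2b|fc|33|
→ t1 |2b|f7|ff|2b|f7|fc|1c|33|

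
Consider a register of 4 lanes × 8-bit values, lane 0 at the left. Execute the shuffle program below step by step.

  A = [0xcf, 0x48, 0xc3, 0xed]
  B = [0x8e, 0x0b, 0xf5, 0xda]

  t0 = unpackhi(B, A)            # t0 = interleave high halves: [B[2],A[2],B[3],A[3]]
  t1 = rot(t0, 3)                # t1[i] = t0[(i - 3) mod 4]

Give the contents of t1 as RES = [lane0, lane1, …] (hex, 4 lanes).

t0 = [0xf5, 0xc3, 0xda, 0xed]
t1 = [0xc3, 0xda, 0xed, 0xf5]

RES = [0xc3, 0xda, 0xed, 0xf5]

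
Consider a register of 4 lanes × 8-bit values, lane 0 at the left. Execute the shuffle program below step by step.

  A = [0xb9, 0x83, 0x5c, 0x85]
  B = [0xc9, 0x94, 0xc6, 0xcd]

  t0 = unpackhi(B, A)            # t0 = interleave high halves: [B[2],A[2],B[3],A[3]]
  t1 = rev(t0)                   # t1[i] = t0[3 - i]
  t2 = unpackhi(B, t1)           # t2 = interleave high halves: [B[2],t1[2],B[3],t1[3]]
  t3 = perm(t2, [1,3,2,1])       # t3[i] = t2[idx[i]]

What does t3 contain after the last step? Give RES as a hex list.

t0 = [0xc6, 0x5c, 0xcd, 0x85]
t1 = [0x85, 0xcd, 0x5c, 0xc6]
t2 = [0xc6, 0x5c, 0xcd, 0xc6]
t3 = [0x5c, 0xc6, 0xcd, 0x5c]

RES = [ 0x5c  0xc6  0xcd  0x5c ]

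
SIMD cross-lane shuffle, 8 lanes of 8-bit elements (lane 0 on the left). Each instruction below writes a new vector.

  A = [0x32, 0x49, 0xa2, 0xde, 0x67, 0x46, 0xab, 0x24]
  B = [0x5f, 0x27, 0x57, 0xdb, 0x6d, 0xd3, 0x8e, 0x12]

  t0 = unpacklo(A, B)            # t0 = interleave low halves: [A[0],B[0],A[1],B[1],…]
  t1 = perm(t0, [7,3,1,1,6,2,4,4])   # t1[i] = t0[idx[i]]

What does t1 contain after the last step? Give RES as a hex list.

RES = [0xdb, 0x27, 0x5f, 0x5f, 0xde, 0x49, 0xa2, 0xa2]

  t0: 32 5f 49 27 a2 57 de db
  t1: db 27 5f 5f de 49 a2 a2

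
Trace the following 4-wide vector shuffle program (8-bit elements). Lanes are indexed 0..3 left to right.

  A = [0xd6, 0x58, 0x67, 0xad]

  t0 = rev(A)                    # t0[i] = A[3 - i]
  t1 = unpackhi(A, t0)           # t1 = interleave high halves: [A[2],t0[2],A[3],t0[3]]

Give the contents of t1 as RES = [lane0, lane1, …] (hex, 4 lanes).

RES = [0x67, 0x58, 0xad, 0xd6]

  t0: ad 67 58 d6
  t1: 67 58 ad d6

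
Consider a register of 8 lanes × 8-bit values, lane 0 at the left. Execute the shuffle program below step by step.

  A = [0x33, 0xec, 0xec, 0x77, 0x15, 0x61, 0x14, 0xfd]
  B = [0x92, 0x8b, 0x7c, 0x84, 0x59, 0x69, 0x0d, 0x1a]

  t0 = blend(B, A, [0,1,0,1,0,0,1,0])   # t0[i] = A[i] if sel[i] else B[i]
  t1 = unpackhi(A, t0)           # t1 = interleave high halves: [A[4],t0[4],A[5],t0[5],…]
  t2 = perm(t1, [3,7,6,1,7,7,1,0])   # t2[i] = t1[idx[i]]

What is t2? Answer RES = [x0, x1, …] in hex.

RES = [0x69, 0x1a, 0xfd, 0x59, 0x1a, 0x1a, 0x59, 0x15]

t0 = [0x92, 0xec, 0x7c, 0x77, 0x59, 0x69, 0x14, 0x1a]
t1 = [0x15, 0x59, 0x61, 0x69, 0x14, 0x14, 0xfd, 0x1a]
t2 = [0x69, 0x1a, 0xfd, 0x59, 0x1a, 0x1a, 0x59, 0x15]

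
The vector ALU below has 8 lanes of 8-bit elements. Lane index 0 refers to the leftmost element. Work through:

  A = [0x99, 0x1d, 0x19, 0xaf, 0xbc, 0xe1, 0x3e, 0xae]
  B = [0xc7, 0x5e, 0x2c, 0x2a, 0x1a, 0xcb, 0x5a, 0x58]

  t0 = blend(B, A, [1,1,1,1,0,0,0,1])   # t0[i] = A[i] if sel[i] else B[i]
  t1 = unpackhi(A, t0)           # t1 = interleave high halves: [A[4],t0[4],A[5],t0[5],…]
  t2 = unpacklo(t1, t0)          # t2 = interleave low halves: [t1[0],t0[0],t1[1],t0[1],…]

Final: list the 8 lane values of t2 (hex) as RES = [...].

RES = [ 0xbc  0x99  0x1a  0x1d  0xe1  0x19  0xcb  0xaf ]

  t0: 99 1d 19 af 1a cb 5a ae
  t1: bc 1a e1 cb 3e 5a ae ae
  t2: bc 99 1a 1d e1 19 cb af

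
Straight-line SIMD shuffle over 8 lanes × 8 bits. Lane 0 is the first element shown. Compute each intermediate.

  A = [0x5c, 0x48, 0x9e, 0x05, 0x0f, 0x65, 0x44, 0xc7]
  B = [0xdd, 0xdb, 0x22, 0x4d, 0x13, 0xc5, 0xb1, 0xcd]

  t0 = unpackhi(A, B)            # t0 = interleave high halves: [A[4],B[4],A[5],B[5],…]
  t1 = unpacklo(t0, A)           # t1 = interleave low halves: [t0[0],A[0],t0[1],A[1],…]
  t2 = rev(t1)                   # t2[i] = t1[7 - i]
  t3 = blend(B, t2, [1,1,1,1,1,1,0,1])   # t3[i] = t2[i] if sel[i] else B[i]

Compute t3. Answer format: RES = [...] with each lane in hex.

→ t0 |0f|13|65|c5|44|b1|c7|cd|
→ t1 |0f|5c|13|48|65|9e|c5|05|
→ t2 |05|c5|9e|65|48|13|5c|0f|
→ t3 |05|c5|9e|65|48|13|b1|0f|

RES = [0x05, 0xc5, 0x9e, 0x65, 0x48, 0x13, 0xb1, 0x0f]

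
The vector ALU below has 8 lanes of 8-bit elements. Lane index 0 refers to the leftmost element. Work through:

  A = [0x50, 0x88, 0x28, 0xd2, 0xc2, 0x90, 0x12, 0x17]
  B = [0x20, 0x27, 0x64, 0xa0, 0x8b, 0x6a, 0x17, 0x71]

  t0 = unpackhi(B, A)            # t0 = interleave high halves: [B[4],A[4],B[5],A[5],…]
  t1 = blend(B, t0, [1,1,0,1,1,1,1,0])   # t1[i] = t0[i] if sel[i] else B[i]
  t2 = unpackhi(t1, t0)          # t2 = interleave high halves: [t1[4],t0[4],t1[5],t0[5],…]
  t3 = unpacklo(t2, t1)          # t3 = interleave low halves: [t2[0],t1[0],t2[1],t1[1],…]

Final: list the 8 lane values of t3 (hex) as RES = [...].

t0 = [0x8b, 0xc2, 0x6a, 0x90, 0x17, 0x12, 0x71, 0x17]
t1 = [0x8b, 0xc2, 0x64, 0x90, 0x17, 0x12, 0x71, 0x71]
t2 = [0x17, 0x17, 0x12, 0x12, 0x71, 0x71, 0x71, 0x17]
t3 = [0x17, 0x8b, 0x17, 0xc2, 0x12, 0x64, 0x12, 0x90]

RES = [0x17, 0x8b, 0x17, 0xc2, 0x12, 0x64, 0x12, 0x90]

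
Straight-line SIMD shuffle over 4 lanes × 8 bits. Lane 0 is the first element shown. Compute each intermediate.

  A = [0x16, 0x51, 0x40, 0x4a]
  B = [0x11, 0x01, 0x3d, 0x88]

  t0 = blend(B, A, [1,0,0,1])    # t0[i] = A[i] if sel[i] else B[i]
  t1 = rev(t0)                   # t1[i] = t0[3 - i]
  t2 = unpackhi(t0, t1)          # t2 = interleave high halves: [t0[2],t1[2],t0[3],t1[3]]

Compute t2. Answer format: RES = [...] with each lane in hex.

t0 = [0x16, 0x01, 0x3d, 0x4a]
t1 = [0x4a, 0x3d, 0x01, 0x16]
t2 = [0x3d, 0x01, 0x4a, 0x16]

RES = [ 0x3d  0x01  0x4a  0x16 ]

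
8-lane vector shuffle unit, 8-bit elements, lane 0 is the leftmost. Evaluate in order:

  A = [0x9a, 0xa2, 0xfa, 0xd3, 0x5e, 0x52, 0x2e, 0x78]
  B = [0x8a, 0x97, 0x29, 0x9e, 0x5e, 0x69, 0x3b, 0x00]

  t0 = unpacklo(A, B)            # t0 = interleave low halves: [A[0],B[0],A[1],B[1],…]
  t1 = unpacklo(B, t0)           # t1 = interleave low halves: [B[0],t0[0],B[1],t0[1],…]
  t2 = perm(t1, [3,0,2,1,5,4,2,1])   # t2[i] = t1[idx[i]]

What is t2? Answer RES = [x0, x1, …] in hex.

RES = [0x8a, 0x8a, 0x97, 0x9a, 0xa2, 0x29, 0x97, 0x9a]

t0 = [0x9a, 0x8a, 0xa2, 0x97, 0xfa, 0x29, 0xd3, 0x9e]
t1 = [0x8a, 0x9a, 0x97, 0x8a, 0x29, 0xa2, 0x9e, 0x97]
t2 = [0x8a, 0x8a, 0x97, 0x9a, 0xa2, 0x29, 0x97, 0x9a]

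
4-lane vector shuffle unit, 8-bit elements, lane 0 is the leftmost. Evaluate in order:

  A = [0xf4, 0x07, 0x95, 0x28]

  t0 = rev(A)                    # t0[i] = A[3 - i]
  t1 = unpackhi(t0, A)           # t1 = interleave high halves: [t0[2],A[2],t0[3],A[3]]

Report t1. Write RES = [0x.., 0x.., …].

  t0: 28 95 07 f4
  t1: 07 95 f4 28

RES = [ 0x07  0x95  0xf4  0x28 ]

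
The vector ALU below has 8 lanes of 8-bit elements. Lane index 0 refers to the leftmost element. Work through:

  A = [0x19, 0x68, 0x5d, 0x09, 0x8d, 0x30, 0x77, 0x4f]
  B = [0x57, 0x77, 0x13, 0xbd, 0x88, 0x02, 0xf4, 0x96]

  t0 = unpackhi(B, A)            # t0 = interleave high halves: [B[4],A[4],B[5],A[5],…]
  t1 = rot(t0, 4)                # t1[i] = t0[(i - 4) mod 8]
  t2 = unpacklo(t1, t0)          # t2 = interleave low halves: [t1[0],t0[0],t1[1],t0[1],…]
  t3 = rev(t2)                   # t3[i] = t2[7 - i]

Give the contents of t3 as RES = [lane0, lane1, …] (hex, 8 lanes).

t0 = [0x88, 0x8d, 0x02, 0x30, 0xf4, 0x77, 0x96, 0x4f]
t1 = [0xf4, 0x77, 0x96, 0x4f, 0x88, 0x8d, 0x02, 0x30]
t2 = [0xf4, 0x88, 0x77, 0x8d, 0x96, 0x02, 0x4f, 0x30]
t3 = [0x30, 0x4f, 0x02, 0x96, 0x8d, 0x77, 0x88, 0xf4]

RES = [0x30, 0x4f, 0x02, 0x96, 0x8d, 0x77, 0x88, 0xf4]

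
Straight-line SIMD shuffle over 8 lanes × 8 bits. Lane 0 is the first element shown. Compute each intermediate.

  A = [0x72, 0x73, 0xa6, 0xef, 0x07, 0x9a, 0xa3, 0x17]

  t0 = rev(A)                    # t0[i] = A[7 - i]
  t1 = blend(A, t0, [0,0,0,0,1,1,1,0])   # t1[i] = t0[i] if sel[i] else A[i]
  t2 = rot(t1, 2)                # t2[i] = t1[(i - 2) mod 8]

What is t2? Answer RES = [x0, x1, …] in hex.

  t0: 17 a3 9a 07 ef a6 73 72
  t1: 72 73 a6 ef ef a6 73 17
  t2: 73 17 72 73 a6 ef ef a6

RES = [ 0x73  0x17  0x72  0x73  0xa6  0xef  0xef  0xa6 ]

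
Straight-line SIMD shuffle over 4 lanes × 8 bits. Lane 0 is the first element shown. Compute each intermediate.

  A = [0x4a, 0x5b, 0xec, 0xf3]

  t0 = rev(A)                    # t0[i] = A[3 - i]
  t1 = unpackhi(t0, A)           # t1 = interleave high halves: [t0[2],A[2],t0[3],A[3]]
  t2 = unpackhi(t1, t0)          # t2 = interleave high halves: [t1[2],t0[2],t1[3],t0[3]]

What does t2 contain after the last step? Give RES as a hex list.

RES = [ 0x4a  0x5b  0xf3  0x4a ]

  t0: f3 ec 5b 4a
  t1: 5b ec 4a f3
  t2: 4a 5b f3 4a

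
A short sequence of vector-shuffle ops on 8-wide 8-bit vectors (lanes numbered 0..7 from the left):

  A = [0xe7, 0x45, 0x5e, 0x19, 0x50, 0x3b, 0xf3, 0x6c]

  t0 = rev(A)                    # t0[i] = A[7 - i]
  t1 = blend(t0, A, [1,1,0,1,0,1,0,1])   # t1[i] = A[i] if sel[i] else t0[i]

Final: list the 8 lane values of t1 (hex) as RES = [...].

RES = [0xe7, 0x45, 0x3b, 0x19, 0x19, 0x3b, 0x45, 0x6c]

→ t0 |6c|f3|3b|50|19|5e|45|e7|
→ t1 |e7|45|3b|19|19|3b|45|6c|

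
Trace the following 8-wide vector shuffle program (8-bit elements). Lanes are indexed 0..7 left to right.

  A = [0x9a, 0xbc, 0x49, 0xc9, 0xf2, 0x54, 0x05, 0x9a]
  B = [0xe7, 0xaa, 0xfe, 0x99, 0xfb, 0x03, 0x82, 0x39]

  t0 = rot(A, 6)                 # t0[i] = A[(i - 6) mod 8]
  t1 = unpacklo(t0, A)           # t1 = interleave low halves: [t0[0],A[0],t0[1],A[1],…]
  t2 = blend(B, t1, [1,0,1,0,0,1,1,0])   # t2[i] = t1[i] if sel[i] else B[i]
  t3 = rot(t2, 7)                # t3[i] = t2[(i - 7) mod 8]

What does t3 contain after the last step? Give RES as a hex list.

  t0: 49 c9 f2 54 05 9a 9a bc
  t1: 49 9a c9 bc f2 49 54 c9
  t2: 49 aa c9 99 fb 49 54 39
  t3: aa c9 99 fb 49 54 39 49

RES = [0xaa, 0xc9, 0x99, 0xfb, 0x49, 0x54, 0x39, 0x49]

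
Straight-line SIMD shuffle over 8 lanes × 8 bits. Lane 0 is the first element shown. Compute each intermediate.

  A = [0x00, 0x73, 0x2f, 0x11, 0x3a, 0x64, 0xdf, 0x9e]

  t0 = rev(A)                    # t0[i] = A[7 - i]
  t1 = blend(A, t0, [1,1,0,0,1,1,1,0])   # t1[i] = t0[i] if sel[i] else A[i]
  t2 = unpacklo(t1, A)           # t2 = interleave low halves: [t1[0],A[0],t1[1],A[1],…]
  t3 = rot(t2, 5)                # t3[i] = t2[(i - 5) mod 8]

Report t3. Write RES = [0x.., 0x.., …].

→ t0 |9e|df|64|3a|11|2f|73|00|
→ t1 |9e|df|2f|11|11|2f|73|9e|
→ t2 |9e|00|df|73|2f|2f|11|11|
→ t3 |73|2f|2f|11|11|9e|00|df|

RES = [0x73, 0x2f, 0x2f, 0x11, 0x11, 0x9e, 0x00, 0xdf]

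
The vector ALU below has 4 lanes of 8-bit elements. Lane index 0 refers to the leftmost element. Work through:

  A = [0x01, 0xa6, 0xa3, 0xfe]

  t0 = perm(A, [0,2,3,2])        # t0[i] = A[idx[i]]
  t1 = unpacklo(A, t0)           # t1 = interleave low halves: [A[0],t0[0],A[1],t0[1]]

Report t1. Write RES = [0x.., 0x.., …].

→ t0 |01|a3|fe|a3|
→ t1 |01|01|a6|a3|

RES = [0x01, 0x01, 0xa6, 0xa3]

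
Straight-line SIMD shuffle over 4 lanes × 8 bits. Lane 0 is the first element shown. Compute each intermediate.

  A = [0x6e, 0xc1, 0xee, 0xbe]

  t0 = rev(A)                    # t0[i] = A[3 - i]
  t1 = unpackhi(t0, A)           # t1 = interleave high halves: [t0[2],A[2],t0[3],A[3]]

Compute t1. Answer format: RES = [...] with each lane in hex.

  t0: be ee c1 6e
  t1: c1 ee 6e be

RES = [ 0xc1  0xee  0x6e  0xbe ]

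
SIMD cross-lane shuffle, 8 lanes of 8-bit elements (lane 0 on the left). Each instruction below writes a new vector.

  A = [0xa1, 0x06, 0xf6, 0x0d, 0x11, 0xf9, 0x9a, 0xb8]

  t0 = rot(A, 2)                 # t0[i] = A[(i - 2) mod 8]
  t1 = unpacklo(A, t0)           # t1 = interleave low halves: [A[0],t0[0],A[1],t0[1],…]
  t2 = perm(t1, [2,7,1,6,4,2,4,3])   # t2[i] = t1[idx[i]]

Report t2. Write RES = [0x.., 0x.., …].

RES = [0x06, 0x06, 0x9a, 0x0d, 0xf6, 0x06, 0xf6, 0xb8]

  t0: 9a b8 a1 06 f6 0d 11 f9
  t1: a1 9a 06 b8 f6 a1 0d 06
  t2: 06 06 9a 0d f6 06 f6 b8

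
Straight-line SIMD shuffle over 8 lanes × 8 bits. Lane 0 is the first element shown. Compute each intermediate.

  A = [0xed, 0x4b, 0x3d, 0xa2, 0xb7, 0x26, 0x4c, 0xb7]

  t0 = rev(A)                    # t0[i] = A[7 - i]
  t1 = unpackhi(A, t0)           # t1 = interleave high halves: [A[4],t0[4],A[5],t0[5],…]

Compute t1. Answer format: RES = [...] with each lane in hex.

→ t0 |b7|4c|26|b7|a2|3d|4b|ed|
→ t1 |b7|a2|26|3d|4c|4b|b7|ed|

RES = [ 0xb7  0xa2  0x26  0x3d  0x4c  0x4b  0xb7  0xed ]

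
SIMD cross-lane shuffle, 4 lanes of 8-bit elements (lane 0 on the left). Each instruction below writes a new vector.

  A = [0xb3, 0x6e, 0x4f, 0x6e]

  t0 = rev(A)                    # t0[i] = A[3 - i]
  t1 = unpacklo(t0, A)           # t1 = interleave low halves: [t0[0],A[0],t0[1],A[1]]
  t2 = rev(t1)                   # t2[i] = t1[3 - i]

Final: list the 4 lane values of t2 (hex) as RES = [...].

→ t0 |6e|4f|6e|b3|
→ t1 |6e|b3|4f|6e|
→ t2 |6e|4f|b3|6e|

RES = [0x6e, 0x4f, 0xb3, 0x6e]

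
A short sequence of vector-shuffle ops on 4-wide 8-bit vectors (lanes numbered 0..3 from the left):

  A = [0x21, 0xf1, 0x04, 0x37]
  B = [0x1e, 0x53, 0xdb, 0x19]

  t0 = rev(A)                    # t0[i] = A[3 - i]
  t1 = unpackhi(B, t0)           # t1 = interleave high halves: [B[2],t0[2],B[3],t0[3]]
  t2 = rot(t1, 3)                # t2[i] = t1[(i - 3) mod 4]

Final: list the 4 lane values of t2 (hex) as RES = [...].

→ t0 |37|04|f1|21|
→ t1 |db|f1|19|21|
→ t2 |f1|19|21|db|

RES = [0xf1, 0x19, 0x21, 0xdb]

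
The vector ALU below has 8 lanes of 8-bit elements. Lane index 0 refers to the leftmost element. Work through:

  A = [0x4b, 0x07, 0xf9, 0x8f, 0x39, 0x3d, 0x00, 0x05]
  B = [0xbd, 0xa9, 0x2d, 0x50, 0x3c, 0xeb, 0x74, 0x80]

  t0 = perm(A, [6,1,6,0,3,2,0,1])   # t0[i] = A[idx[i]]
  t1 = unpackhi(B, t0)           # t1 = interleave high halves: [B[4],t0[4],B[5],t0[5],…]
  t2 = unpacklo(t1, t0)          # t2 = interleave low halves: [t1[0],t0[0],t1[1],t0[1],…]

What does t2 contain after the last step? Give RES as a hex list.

RES = [0x3c, 0x00, 0x8f, 0x07, 0xeb, 0x00, 0xf9, 0x4b]

  t0: 00 07 00 4b 8f f9 4b 07
  t1: 3c 8f eb f9 74 4b 80 07
  t2: 3c 00 8f 07 eb 00 f9 4b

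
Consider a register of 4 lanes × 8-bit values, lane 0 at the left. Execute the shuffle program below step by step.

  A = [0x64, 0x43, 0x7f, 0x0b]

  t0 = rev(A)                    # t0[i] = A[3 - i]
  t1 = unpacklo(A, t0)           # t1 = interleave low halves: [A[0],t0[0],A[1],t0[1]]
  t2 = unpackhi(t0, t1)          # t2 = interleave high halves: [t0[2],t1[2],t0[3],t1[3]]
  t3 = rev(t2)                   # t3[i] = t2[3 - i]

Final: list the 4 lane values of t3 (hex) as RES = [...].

t0 = [0x0b, 0x7f, 0x43, 0x64]
t1 = [0x64, 0x0b, 0x43, 0x7f]
t2 = [0x43, 0x43, 0x64, 0x7f]
t3 = [0x7f, 0x64, 0x43, 0x43]

RES = [ 0x7f  0x64  0x43  0x43 ]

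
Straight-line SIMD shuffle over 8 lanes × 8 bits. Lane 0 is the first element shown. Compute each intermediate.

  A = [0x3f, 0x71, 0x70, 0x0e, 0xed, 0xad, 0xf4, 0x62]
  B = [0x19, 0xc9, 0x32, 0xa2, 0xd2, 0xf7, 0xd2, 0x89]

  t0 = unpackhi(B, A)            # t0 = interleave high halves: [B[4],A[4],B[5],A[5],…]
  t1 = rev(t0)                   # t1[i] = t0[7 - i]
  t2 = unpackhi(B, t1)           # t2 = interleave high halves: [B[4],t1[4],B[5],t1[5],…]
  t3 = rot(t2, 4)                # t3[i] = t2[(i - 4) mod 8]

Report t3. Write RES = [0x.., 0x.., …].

  t0: d2 ed f7 ad d2 f4 89 62
  t1: 62 89 f4 d2 ad f7 ed d2
  t2: d2 ad f7 f7 d2 ed 89 d2
  t3: d2 ed 89 d2 d2 ad f7 f7

RES = [0xd2, 0xed, 0x89, 0xd2, 0xd2, 0xad, 0xf7, 0xf7]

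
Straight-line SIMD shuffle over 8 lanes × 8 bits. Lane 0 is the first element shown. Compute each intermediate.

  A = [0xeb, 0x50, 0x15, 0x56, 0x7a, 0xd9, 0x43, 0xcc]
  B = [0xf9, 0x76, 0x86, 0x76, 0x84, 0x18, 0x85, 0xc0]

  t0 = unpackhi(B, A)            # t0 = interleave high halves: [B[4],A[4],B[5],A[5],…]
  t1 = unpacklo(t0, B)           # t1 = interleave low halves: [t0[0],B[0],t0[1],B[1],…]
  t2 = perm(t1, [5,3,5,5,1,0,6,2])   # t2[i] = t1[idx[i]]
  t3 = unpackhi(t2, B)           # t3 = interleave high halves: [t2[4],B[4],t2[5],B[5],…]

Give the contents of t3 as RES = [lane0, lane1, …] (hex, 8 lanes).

  t0: 84 7a 18 d9 85 43 c0 cc
  t1: 84 f9 7a 76 18 86 d9 76
  t2: 86 76 86 86 f9 84 d9 7a
  t3: f9 84 84 18 d9 85 7a c0

RES = [0xf9, 0x84, 0x84, 0x18, 0xd9, 0x85, 0x7a, 0xc0]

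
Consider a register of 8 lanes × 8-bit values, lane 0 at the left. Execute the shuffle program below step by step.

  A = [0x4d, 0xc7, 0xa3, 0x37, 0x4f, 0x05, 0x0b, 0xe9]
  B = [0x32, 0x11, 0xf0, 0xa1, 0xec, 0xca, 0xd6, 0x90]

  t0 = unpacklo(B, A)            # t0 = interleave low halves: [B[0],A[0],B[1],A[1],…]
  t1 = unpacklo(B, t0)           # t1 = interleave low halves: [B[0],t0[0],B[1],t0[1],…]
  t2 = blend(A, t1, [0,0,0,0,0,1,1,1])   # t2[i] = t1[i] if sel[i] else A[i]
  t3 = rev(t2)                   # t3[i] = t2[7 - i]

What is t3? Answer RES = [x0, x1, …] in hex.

RES = [0xc7, 0xa1, 0x11, 0x4f, 0x37, 0xa3, 0xc7, 0x4d]

  t0: 32 4d 11 c7 f0 a3 a1 37
  t1: 32 32 11 4d f0 11 a1 c7
  t2: 4d c7 a3 37 4f 11 a1 c7
  t3: c7 a1 11 4f 37 a3 c7 4d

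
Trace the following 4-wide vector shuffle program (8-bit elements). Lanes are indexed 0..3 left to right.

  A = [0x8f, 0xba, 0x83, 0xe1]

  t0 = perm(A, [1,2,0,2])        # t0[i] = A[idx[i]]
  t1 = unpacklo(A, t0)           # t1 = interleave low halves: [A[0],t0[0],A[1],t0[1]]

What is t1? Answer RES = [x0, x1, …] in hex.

  t0: ba 83 8f 83
  t1: 8f ba ba 83

RES = [0x8f, 0xba, 0xba, 0x83]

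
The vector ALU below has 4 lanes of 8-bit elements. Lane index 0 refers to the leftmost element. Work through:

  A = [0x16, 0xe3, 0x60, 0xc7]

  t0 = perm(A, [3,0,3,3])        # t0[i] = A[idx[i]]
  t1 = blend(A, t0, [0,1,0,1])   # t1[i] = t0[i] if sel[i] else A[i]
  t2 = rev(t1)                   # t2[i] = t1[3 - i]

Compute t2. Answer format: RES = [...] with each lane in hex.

t0 = [0xc7, 0x16, 0xc7, 0xc7]
t1 = [0x16, 0x16, 0x60, 0xc7]
t2 = [0xc7, 0x60, 0x16, 0x16]

RES = [0xc7, 0x60, 0x16, 0x16]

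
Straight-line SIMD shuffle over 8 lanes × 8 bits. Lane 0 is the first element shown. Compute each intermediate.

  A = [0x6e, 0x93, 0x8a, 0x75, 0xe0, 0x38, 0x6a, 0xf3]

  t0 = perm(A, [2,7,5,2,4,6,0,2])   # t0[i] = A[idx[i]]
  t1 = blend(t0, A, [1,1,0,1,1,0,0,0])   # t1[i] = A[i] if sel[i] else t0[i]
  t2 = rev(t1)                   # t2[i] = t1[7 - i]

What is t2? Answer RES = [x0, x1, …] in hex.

RES = [ 0x8a  0x6e  0x6a  0xe0  0x75  0x38  0x93  0x6e ]

  t0: 8a f3 38 8a e0 6a 6e 8a
  t1: 6e 93 38 75 e0 6a 6e 8a
  t2: 8a 6e 6a e0 75 38 93 6e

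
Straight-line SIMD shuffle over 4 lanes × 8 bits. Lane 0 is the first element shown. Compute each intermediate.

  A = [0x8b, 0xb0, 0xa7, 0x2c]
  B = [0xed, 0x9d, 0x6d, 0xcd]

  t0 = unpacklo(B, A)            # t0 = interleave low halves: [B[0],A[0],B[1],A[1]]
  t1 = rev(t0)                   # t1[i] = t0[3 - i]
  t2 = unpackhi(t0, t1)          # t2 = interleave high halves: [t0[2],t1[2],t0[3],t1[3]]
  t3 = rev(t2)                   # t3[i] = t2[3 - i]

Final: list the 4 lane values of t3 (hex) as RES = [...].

RES = [ 0xed  0xb0  0x8b  0x9d ]

t0 = [0xed, 0x8b, 0x9d, 0xb0]
t1 = [0xb0, 0x9d, 0x8b, 0xed]
t2 = [0x9d, 0x8b, 0xb0, 0xed]
t3 = [0xed, 0xb0, 0x8b, 0x9d]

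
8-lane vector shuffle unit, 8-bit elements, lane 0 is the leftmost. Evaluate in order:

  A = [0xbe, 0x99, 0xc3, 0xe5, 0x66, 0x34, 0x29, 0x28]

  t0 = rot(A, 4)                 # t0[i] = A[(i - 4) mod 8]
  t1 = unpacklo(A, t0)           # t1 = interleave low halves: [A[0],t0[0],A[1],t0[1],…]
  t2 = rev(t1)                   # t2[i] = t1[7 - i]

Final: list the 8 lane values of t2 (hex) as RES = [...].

→ t0 |66|34|29|28|be|99|c3|e5|
→ t1 |be|66|99|34|c3|29|e5|28|
→ t2 |28|e5|29|c3|34|99|66|be|

RES = [0x28, 0xe5, 0x29, 0xc3, 0x34, 0x99, 0x66, 0xbe]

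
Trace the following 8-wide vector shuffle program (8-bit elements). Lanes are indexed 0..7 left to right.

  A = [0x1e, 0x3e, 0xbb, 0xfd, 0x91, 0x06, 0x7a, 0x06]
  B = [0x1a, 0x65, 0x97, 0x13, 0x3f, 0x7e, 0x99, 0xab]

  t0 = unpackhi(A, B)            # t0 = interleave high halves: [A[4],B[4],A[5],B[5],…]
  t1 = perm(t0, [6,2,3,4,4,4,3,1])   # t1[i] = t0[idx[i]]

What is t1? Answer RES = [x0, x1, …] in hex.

  t0: 91 3f 06 7e 7a 99 06 ab
  t1: 06 06 7e 7a 7a 7a 7e 3f

RES = [0x06, 0x06, 0x7e, 0x7a, 0x7a, 0x7a, 0x7e, 0x3f]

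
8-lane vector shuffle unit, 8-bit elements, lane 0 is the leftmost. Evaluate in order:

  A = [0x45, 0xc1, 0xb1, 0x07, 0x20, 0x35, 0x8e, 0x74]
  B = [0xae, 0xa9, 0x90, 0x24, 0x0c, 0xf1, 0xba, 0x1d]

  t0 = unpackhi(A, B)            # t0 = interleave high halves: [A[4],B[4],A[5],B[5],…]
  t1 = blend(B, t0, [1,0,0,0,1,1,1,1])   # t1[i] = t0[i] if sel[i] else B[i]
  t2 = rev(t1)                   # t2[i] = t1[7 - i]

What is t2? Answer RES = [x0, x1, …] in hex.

RES = [0x1d, 0x74, 0xba, 0x8e, 0x24, 0x90, 0xa9, 0x20]

→ t0 |20|0c|35|f1|8e|ba|74|1d|
→ t1 |20|a9|90|24|8e|ba|74|1d|
→ t2 |1d|74|ba|8e|24|90|a9|20|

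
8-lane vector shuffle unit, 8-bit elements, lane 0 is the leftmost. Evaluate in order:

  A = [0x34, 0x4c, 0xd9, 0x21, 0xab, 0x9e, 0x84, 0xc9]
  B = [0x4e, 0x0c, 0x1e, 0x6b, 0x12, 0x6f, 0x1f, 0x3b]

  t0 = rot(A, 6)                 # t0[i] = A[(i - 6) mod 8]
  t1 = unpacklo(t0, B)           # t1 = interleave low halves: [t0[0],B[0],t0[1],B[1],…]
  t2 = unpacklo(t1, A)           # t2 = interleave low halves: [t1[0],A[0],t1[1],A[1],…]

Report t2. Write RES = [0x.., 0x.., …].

RES = [0xd9, 0x34, 0x4e, 0x4c, 0x21, 0xd9, 0x0c, 0x21]

  t0: d9 21 ab 9e 84 c9 34 4c
  t1: d9 4e 21 0c ab 1e 9e 6b
  t2: d9 34 4e 4c 21 d9 0c 21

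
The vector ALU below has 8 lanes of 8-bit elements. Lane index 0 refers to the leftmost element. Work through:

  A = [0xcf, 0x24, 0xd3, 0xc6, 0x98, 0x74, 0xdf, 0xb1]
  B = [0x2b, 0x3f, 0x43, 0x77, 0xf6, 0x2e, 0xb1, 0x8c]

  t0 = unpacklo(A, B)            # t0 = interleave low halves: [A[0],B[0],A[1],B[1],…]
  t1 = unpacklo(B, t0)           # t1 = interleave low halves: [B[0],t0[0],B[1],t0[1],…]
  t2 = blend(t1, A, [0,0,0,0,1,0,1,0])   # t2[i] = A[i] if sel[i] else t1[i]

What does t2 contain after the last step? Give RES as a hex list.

RES = [0x2b, 0xcf, 0x3f, 0x2b, 0x98, 0x24, 0xdf, 0x3f]

  t0: cf 2b 24 3f d3 43 c6 77
  t1: 2b cf 3f 2b 43 24 77 3f
  t2: 2b cf 3f 2b 98 24 df 3f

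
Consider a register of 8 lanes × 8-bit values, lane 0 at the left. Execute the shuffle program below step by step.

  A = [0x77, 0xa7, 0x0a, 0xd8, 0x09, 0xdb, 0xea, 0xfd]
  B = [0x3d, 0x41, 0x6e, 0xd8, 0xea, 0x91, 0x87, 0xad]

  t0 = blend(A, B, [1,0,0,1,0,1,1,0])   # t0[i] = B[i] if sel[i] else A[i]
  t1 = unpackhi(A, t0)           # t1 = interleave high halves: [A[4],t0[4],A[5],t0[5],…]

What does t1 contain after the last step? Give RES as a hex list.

→ t0 |3d|a7|0a|d8|09|91|87|fd|
→ t1 |09|09|db|91|ea|87|fd|fd|

RES = [0x09, 0x09, 0xdb, 0x91, 0xea, 0x87, 0xfd, 0xfd]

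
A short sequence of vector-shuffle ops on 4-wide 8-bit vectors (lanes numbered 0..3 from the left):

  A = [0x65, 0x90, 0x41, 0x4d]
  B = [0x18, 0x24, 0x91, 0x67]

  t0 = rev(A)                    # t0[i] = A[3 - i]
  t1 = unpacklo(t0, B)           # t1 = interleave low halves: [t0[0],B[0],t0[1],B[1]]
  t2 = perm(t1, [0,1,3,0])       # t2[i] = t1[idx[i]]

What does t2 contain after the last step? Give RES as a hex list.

RES = [ 0x4d  0x18  0x24  0x4d ]

t0 = [0x4d, 0x41, 0x90, 0x65]
t1 = [0x4d, 0x18, 0x41, 0x24]
t2 = [0x4d, 0x18, 0x24, 0x4d]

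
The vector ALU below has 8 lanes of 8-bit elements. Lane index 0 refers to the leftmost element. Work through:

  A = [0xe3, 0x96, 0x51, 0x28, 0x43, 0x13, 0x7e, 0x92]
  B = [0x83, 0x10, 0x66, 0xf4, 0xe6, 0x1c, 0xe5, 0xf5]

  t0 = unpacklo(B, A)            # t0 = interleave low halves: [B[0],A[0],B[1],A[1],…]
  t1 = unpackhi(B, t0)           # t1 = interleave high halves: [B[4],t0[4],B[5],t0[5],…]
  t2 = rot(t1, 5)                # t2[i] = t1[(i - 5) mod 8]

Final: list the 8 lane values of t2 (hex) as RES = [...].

  t0: 83 e3 10 96 66 51 f4 28
  t1: e6 66 1c 51 e5 f4 f5 28
  t2: 51 e5 f4 f5 28 e6 66 1c

RES = [ 0x51  0xe5  0xf4  0xf5  0x28  0xe6  0x66  0x1c ]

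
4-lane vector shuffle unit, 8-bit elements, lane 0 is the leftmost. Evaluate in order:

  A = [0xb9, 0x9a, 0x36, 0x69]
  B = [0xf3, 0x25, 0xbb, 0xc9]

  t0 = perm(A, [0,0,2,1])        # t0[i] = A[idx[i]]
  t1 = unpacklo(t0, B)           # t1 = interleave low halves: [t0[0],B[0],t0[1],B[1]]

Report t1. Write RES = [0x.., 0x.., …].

RES = [ 0xb9  0xf3  0xb9  0x25 ]

t0 = [0xb9, 0xb9, 0x36, 0x9a]
t1 = [0xb9, 0xf3, 0xb9, 0x25]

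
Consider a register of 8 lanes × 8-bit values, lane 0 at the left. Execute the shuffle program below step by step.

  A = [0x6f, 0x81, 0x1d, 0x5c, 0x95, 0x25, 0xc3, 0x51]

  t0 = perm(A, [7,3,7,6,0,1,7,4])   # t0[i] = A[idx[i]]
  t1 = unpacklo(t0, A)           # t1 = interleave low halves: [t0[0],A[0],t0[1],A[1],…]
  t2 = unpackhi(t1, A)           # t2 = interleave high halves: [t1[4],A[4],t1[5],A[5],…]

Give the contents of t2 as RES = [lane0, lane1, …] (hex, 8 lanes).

RES = [0x51, 0x95, 0x1d, 0x25, 0xc3, 0xc3, 0x5c, 0x51]

→ t0 |51|5c|51|c3|6f|81|51|95|
→ t1 |51|6f|5c|81|51|1d|c3|5c|
→ t2 |51|95|1d|25|c3|c3|5c|51|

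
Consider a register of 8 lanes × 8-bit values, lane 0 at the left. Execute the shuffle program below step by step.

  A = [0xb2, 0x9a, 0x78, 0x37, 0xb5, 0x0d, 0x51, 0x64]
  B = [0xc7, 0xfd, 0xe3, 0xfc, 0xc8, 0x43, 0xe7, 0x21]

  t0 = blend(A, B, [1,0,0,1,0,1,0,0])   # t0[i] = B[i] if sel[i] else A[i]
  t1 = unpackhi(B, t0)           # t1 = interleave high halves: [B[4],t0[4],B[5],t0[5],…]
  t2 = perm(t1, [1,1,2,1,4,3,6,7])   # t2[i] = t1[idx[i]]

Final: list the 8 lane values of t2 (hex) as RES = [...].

RES = [0xb5, 0xb5, 0x43, 0xb5, 0xe7, 0x43, 0x21, 0x64]

t0 = [0xc7, 0x9a, 0x78, 0xfc, 0xb5, 0x43, 0x51, 0x64]
t1 = [0xc8, 0xb5, 0x43, 0x43, 0xe7, 0x51, 0x21, 0x64]
t2 = [0xb5, 0xb5, 0x43, 0xb5, 0xe7, 0x43, 0x21, 0x64]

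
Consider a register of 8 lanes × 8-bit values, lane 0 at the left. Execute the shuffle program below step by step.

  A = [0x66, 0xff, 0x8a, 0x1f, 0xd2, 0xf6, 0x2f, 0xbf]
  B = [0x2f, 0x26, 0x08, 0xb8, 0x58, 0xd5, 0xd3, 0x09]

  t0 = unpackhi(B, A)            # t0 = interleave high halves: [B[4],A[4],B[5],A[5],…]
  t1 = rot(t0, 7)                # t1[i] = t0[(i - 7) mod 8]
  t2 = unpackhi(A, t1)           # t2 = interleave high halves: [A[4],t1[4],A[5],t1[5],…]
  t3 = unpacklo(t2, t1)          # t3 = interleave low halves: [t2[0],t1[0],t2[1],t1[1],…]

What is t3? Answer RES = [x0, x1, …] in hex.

RES = [0xd2, 0xd2, 0x2f, 0xd5, 0xf6, 0xf6, 0x09, 0xd3]

→ t0 |58|d2|d5|f6|d3|2f|09|bf|
→ t1 |d2|d5|f6|d3|2f|09|bf|58|
→ t2 |d2|2f|f6|09|2f|bf|bf|58|
→ t3 |d2|d2|2f|d5|f6|f6|09|d3|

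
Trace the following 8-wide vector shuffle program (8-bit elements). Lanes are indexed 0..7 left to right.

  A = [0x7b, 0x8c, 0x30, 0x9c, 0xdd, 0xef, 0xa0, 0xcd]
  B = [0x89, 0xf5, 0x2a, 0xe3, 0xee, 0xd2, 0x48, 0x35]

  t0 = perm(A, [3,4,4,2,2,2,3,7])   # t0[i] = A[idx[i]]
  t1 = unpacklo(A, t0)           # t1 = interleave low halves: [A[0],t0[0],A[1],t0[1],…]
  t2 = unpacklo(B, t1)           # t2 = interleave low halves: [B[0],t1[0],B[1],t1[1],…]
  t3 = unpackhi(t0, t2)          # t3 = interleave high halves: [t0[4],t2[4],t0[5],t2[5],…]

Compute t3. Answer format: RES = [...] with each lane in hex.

RES = [ 0x30  0x2a  0x30  0x8c  0x9c  0xe3  0xcd  0xdd ]

t0 = [0x9c, 0xdd, 0xdd, 0x30, 0x30, 0x30, 0x9c, 0xcd]
t1 = [0x7b, 0x9c, 0x8c, 0xdd, 0x30, 0xdd, 0x9c, 0x30]
t2 = [0x89, 0x7b, 0xf5, 0x9c, 0x2a, 0x8c, 0xe3, 0xdd]
t3 = [0x30, 0x2a, 0x30, 0x8c, 0x9c, 0xe3, 0xcd, 0xdd]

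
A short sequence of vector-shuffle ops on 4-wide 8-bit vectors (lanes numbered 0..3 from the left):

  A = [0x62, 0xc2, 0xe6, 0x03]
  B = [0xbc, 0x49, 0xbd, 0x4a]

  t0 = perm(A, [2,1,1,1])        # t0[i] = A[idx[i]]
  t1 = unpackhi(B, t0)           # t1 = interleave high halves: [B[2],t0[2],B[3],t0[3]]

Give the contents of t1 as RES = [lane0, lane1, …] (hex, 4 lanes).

  t0: e6 c2 c2 c2
  t1: bd c2 4a c2

RES = [ 0xbd  0xc2  0x4a  0xc2 ]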